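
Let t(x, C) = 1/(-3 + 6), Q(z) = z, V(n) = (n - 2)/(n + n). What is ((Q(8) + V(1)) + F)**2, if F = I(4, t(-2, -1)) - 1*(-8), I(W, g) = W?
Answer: 1521/4 ≈ 380.25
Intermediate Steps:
V(n) = (-2 + n)/(2*n) (V(n) = (-2 + n)/((2*n)) = (-2 + n)*(1/(2*n)) = (-2 + n)/(2*n))
t(x, C) = 1/3
F = 12 (F = 4 - 1*(-8) = 4 + 8 = 12)
((Q(8) + V(1)) + F)**2 = ((8 + (1/2)*(-2 + 1)/1) + 12)**2 = ((8 + (1/2)*1*(-1)) + 12)**2 = ((8 - 1/2) + 12)**2 = (15/2 + 12)**2 = (39/2)**2 = 1521/4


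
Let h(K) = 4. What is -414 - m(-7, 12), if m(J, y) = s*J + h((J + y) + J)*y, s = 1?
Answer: -455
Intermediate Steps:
m(J, y) = J + 4*y (m(J, y) = 1*J + 4*y = J + 4*y)
-414 - m(-7, 12) = -414 - (-7 + 4*12) = -414 - (-7 + 48) = -414 - 1*41 = -414 - 41 = -455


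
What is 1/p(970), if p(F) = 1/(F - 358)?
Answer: 612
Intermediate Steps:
p(F) = 1/(-358 + F)
1/p(970) = 1/(1/(-358 + 970)) = 1/(1/612) = 612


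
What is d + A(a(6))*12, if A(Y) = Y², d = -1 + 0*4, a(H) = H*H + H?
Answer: 21167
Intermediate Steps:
a(H) = H + H² (a(H) = H² + H = H + H²)
d = -1 (d = -1 + 0 = -1)
d + A(a(6))*12 = -1 + (6*(1 + 6))²*12 = -1 + (6*7)²*12 = -1 + 42²*12 = -1 + 1764*12 = -1 + 21168 = 21167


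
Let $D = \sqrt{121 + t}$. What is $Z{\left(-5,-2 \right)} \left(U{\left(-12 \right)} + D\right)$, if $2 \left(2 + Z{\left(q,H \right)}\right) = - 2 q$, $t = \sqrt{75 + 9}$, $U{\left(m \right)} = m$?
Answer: $-36 + 3 \sqrt{121 + 2 \sqrt{21}} \approx -1.773$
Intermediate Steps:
$t = 2 \sqrt{21}$ ($t = \sqrt{84} = 2 \sqrt{21} \approx 9.1651$)
$Z{\left(q,H \right)} = -2 - q$ ($Z{\left(q,H \right)} = -2 + \frac{\left(-2\right) q}{2} = -2 - q$)
$D = \sqrt{121 + 2 \sqrt{21}} \approx 11.409$
$Z{\left(-5,-2 \right)} \left(U{\left(-12 \right)} + D\right) = \left(-2 - -5\right) \left(-12 + \sqrt{121 + 2 \sqrt{21}}\right) = \left(-2 + 5\right) \left(-12 + \sqrt{121 + 2 \sqrt{21}}\right) = 3 \left(-12 + \sqrt{121 + 2 \sqrt{21}}\right) = -36 + 3 \sqrt{121 + 2 \sqrt{21}}$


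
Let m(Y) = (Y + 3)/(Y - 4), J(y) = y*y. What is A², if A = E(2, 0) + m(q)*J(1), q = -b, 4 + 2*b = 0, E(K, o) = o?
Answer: 25/4 ≈ 6.2500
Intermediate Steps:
b = -2 (b = -2 + (½)*0 = -2 + 0 = -2)
J(y) = y²
q = 2 (q = -1*(-2) = 2)
m(Y) = (3 + Y)/(-4 + Y)
A = -5/2 (A = 0 + ((3 + 2)/(-4 + 2))*1² = 0 + (5/(-2))*1 = 0 - ½*5*1 = 0 - 5/2*1 = 0 - 5/2 = -5/2 ≈ -2.5000)
A² = (-5/2)² = 25/4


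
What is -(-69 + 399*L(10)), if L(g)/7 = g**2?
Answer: -279231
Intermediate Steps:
L(g) = 7*g**2
-(-69 + 399*L(10)) = -(-69 + 399*(7*10**2)) = -(-69 + 399*(7*100)) = -(-69 + 399*700) = -(-69 + 279300) = -1*279231 = -279231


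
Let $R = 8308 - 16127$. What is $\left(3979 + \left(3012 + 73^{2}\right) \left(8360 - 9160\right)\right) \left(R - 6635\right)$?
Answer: $96391138734$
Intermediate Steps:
$R = -7819$ ($R = 8308 - 16127 = -7819$)
$\left(3979 + \left(3012 + 73^{2}\right) \left(8360 - 9160\right)\right) \left(R - 6635\right) = \left(3979 + \left(3012 + 73^{2}\right) \left(8360 - 9160\right)\right) \left(-7819 - 6635\right) = \left(3979 + \left(3012 + 5329\right) \left(-800\right)\right) \left(-14454\right) = \left(3979 + 8341 \left(-800\right)\right) \left(-14454\right) = \left(3979 - 6672800\right) \left(-14454\right) = \left(-6668821\right) \left(-14454\right) = 96391138734$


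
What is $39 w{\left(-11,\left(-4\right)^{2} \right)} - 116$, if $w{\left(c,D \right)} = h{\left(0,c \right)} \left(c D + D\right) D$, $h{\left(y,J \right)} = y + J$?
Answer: $1098124$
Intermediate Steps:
$h{\left(y,J \right)} = J + y$
$w{\left(c,D \right)} = D c \left(D + D c\right)$ ($w{\left(c,D \right)} = \left(c + 0\right) \left(c D + D\right) D = c \left(D c + D\right) D = c \left(D + D c\right) D = D c \left(D + D c\right)$)
$39 w{\left(-11,\left(-4\right)^{2} \right)} - 116 = 39 \left(- 11 \left(\left(-4\right)^{2}\right)^{2} \left(1 - 11\right)\right) - 116 = 39 \left(\left(-11\right) 16^{2} \left(-10\right)\right) - 116 = 39 \left(\left(-11\right) 256 \left(-10\right)\right) - 116 = 39 \cdot 28160 - 116 = 1098240 - 116 = 1098124$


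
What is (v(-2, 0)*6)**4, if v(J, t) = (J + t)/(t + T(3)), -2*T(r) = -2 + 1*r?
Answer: 331776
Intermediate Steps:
T(r) = 1 - r/2 (T(r) = -(-2 + 1*r)/2 = -(-2 + r)/2 = 1 - r/2)
v(J, t) = (J + t)/(-1/2 + t) (v(J, t) = (J + t)/(t + (1 - 1/2*3)) = (J + t)/(t + (1 - 3/2)) = (J + t)/(t - 1/2) = (J + t)/(-1/2 + t))
(v(-2, 0)*6)**4 = ((2*(-2 + 0)/(-1 + 2*0))*6)**4 = ((2*(-2)/(-1 + 0))*6)**4 = ((2*(-2)/(-1))*6)**4 = ((2*(-1)*(-2))*6)**4 = (4*6)**4 = 24**4 = 331776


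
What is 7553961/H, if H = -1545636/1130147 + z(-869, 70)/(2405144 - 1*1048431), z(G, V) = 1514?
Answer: -11582376049810348371/2095273411910 ≈ -5.5279e+6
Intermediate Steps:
H = -2095273411910/1533285126811 (H = -1545636/1130147 + 1514/(2405144 - 1*1048431) = -1545636*1/1130147 + 1514/(2405144 - 1048431) = -1545636/1130147 + 1514/1356713 = -2095273411910/1533285126811 ≈ -1.3665)
7553961/H = 7553961/(-2095273411910/1533285126811) = 7553961*(-1533285126811/2095273411910) = -11582376049810348371/2095273411910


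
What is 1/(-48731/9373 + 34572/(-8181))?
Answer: -25560171/240903889 ≈ -0.10610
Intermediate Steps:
1/(-48731/9373 + 34572/(-8181)) = 1/(-48731*1/9373 + 34572*(-1/8181)) = 1/(-48731/9373 - 11524/2727) = 1/(-240903889/25560171) = -25560171/240903889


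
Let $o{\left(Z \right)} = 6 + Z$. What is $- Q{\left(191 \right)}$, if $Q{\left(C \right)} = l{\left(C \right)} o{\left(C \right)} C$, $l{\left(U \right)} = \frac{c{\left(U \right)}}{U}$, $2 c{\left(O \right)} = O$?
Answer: $- \frac{37627}{2} \approx -18814.0$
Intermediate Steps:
$c{\left(O \right)} = \frac{O}{2}$
$l{\left(U \right)} = \frac{1}{2}$ ($l{\left(U \right)} = \frac{\frac{1}{2} U}{U} = \frac{1}{2}$)
$Q{\left(C \right)} = C \left(3 + \frac{C}{2}\right)$ ($Q{\left(C \right)} = \frac{6 + C}{2} C = \left(3 + \frac{C}{2}\right) C = C \left(3 + \frac{C}{2}\right)$)
$- Q{\left(191 \right)} = - \frac{191 \left(6 + 191\right)}{2} = - \frac{191 \cdot 197}{2} = \left(-1\right) \frac{37627}{2} = - \frac{37627}{2}$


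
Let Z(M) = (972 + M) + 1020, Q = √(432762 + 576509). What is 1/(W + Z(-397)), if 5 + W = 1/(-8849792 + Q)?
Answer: 124526919711199078/197997802326735364741 + √1009271/197997802326735364741 ≈ 0.00062893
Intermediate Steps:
Q = √1009271 ≈ 1004.6
Z(M) = 1992 + M
W = -5 + 1/(-8849792 + √1009271) ≈ -5.0000
1/(W + Z(-397)) = 1/((-391594096019757/78318817433993 - √1009271/78318817433993) + (1992 - 397)) = 1/((-391594096019757/78318817433993 - √1009271/78318817433993) + 1595) = 1/(124526919711199078/78318817433993 - √1009271/78318817433993)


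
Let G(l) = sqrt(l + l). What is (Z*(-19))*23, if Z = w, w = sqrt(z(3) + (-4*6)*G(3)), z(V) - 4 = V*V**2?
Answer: -437*sqrt(31 - 24*sqrt(6)) ≈ -2303.6*I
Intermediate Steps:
z(V) = 4 + V**3 (z(V) = 4 + V*V**2 = 4 + V**3)
G(l) = sqrt(2)*sqrt(l) (G(l) = sqrt(2*l) = sqrt(2)*sqrt(l))
w = sqrt(31 - 24*sqrt(6)) (w = sqrt((4 + 3**3) + (-4*6)*(sqrt(2)*sqrt(3))) = sqrt((4 + 27) - 24*sqrt(6)) = sqrt(31 - 24*sqrt(6)) ≈ 5.2714*I)
Z = sqrt(31 - 24*sqrt(6)) ≈ 5.2714*I
(Z*(-19))*23 = (sqrt(31 - 24*sqrt(6))*(-19))*23 = -19*sqrt(31 - 24*sqrt(6))*23 = -437*sqrt(31 - 24*sqrt(6))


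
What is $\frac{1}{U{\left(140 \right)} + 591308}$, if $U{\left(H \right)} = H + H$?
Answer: $\frac{1}{591588} \approx 1.6904 \cdot 10^{-6}$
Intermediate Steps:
$U{\left(H \right)} = 2 H$
$\frac{1}{U{\left(140 \right)} + 591308} = \frac{1}{2 \cdot 140 + 591308} = \frac{1}{280 + 591308} = \frac{1}{591588}$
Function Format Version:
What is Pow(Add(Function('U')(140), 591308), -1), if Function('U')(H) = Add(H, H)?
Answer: Rational(1, 591588) ≈ 1.6904e-6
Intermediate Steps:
Function('U')(H) = Mul(2, H)
Pow(Add(Function('U')(140), 591308), -1) = Pow(Add(Mul(2, 140), 591308), -1) = Pow(Add(280, 591308), -1) = Pow(591588, -1) = Rational(1, 591588)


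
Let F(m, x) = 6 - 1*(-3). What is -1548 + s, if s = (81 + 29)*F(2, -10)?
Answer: -558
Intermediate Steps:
F(m, x) = 9 (F(m, x) = 6 + 3 = 9)
s = 990 (s = (81 + 29)*9 = 110*9 = 990)
-1548 + s = -1548 + 990 = -558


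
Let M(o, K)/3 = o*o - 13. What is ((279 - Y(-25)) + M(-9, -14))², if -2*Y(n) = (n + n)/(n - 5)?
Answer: 8427409/36 ≈ 2.3409e+5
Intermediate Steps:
Y(n) = -n/(-5 + n) (Y(n) = -(n + n)/(2*(n - 5)) = -2*n/(2*(-5 + n)) = -n/(-5 + n))
M(o, K) = -39 + 3*o² (M(o, K) = 3*(o*o - 13) = 3*(o² - 13) = 3*(-13 + o²) = -39 + 3*o²)
((279 - Y(-25)) + M(-9, -14))² = ((279 - (-1)*(-25)/(-5 - 25)) + (-39 + 3*(-9)²))² = ((279 - (-1)*(-25)/(-30)) + (-39 + 3*81))² = ((279 - (-1)*(-25)*(-1)/30) + (-39 + 243))² = ((279 - 1*(-⅚)) + 204)² = ((279 + ⅚) + 204)² = (1679/6 + 204)² = (2903/6)² = 8427409/36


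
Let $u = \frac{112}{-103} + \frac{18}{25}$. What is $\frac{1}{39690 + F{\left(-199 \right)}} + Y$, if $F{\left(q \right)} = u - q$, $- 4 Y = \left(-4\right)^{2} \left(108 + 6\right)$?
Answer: $- \frac{46837229849}{102713229} \approx -456.0$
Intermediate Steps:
$Y = -456$ ($Y = - \frac{\left(-4\right)^{2} \left(108 + 6\right)}{4} = - \frac{16 \cdot 114}{4} = \left(- \frac{1}{4}\right) 1824 = -456$)
$u = - \frac{946}{2575}$ ($u = 112 \left(- \frac{1}{103}\right) + 18 \cdot \frac{1}{25} = - \frac{112}{103} + \frac{18}{25} = - \frac{946}{2575} \approx -0.36738$)
$F{\left(q \right)} = - \frac{946}{2575} - q$
$\frac{1}{39690 + F{\left(-199 \right)}} + Y = \frac{1}{39690 - - \frac{511479}{2575}} - 456 = \frac{1}{39690 + \left(- \frac{946}{2575} + 199\right)} - 456 = \frac{1}{39690 + \frac{511479}{2575}} - 456 = \frac{1}{\frac{102713229}{2575}} - 456 = \frac{2575}{102713229} - 456 = - \frac{46837229849}{102713229}$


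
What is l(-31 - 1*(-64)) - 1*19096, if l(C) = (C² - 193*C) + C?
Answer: -24343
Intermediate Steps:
l(C) = C² - 192*C
l(-31 - 1*(-64)) - 1*19096 = (-31 - 1*(-64))*(-192 + (-31 - 1*(-64))) - 1*19096 = (-31 + 64)*(-192 + (-31 + 64)) - 19096 = 33*(-192 + 33) - 19096 = 33*(-159) - 19096 = -5247 - 19096 = -24343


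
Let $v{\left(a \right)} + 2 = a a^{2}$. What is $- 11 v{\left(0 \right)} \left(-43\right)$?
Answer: $-946$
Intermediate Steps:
$v{\left(a \right)} = -2 + a^{3}$ ($v{\left(a \right)} = -2 + a a^{2} = -2 + a^{3}$)
$- 11 v{\left(0 \right)} \left(-43\right) = - 11 \left(-2 + 0^{3}\right) \left(-43\right) = - 11 \left(-2 + 0\right) \left(-43\right) = \left(-11\right) \left(-2\right) \left(-43\right) = 22 \left(-43\right) = -946$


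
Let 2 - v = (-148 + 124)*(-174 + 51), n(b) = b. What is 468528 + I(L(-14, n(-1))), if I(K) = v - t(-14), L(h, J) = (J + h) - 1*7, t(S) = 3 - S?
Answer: 465561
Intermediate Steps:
v = -2950 (v = 2 - (-148 + 124)*(-174 + 51) = 2 - (-24)*(-123) = 2 - 1*2952 = 2 - 2952 = -2950)
L(h, J) = -7 + J + h (L(h, J) = (J + h) - 7 = -7 + J + h)
I(K) = -2967 (I(K) = -2950 - (3 - 1*(-14)) = -2950 - (3 + 14) = -2950 - 1*17 = -2950 - 17 = -2967)
468528 + I(L(-14, n(-1))) = 468528 - 2967 = 465561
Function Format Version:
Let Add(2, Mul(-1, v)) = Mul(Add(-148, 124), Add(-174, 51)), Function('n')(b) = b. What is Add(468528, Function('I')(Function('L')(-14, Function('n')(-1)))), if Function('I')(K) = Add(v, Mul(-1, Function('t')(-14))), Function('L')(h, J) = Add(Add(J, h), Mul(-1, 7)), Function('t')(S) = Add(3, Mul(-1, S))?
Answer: 465561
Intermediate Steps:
v = -2950 (v = Add(2, Mul(-1, Mul(Add(-148, 124), Add(-174, 51)))) = Add(2, Mul(-1, Mul(-24, -123))) = Add(2, Mul(-1, 2952)) = Add(2, -2952) = -2950)
Function('L')(h, J) = Add(-7, J, h) (Function('L')(h, J) = Add(Add(J, h), -7) = Add(-7, J, h))
Function('I')(K) = -2967 (Function('I')(K) = Add(-2950, Mul(-1, Add(3, Mul(-1, -14)))) = Add(-2950, Mul(-1, Add(3, 14))) = Add(-2950, Mul(-1, 17)) = Add(-2950, -17) = -2967)
Add(468528, Function('I')(Function('L')(-14, Function('n')(-1)))) = Add(468528, -2967) = 465561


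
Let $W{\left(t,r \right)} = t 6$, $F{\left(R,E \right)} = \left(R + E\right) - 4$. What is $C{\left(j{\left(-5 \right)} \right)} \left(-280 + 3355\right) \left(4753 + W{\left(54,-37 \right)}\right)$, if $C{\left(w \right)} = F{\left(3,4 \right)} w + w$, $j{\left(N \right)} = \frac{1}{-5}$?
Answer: $-12489420$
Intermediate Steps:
$F{\left(R,E \right)} = -4 + E + R$ ($F{\left(R,E \right)} = \left(E + R\right) - 4 = -4 + E + R$)
$W{\left(t,r \right)} = 6 t$
$j{\left(N \right)} = - \frac{1}{5}$
$C{\left(w \right)} = 4 w$ ($C{\left(w \right)} = \left(-4 + 4 + 3\right) w + w = 3 w + w = 4 w$)
$C{\left(j{\left(-5 \right)} \right)} \left(-280 + 3355\right) \left(4753 + W{\left(54,-37 \right)}\right) = 4 \left(- \frac{1}{5}\right) \left(-280 + 3355\right) \left(4753 + 6 \cdot 54\right) = - \frac{4 \cdot 3075 \left(4753 + 324\right)}{5} = - \frac{4 \cdot 3075 \cdot 5077}{5} = \left(- \frac{4}{5}\right) 15611775 = -12489420$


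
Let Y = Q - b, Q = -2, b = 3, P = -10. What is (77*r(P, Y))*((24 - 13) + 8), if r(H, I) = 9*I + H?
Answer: -80465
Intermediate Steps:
Y = -5 (Y = -2 - 1*3 = -2 - 3 = -5)
r(H, I) = H + 9*I
(77*r(P, Y))*((24 - 13) + 8) = (77*(-10 + 9*(-5)))*((24 - 13) + 8) = (77*(-10 - 45))*(11 + 8) = (77*(-55))*19 = -4235*19 = -80465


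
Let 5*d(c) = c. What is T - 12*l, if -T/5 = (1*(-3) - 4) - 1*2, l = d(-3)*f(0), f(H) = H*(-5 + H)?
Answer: 45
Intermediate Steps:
d(c) = c/5
l = 0 (l = ((1/5)*(-3))*(0*(-5 + 0)) = -0*(-5) = -3/5*0 = 0)
T = 45 (T = -5*((1*(-3) - 4) - 1*2) = -5*((-3 - 4) - 2) = -5*(-7 - 2) = -5*(-9) = 45)
T - 12*l = 45 - 12*0 = 45 + 0 = 45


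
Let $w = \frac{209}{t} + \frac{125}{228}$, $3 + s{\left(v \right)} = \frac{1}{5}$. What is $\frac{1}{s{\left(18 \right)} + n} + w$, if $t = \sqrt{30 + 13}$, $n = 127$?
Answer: $\frac{26255}{47196} + \frac{209 \sqrt{43}}{43} \approx 32.428$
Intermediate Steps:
$s{\left(v \right)} = - \frac{14}{5}$ ($s{\left(v \right)} = -3 + \frac{1}{5} = - \frac{14}{5}$)
$t = \sqrt{43} \approx 6.5574$
$w = \frac{125}{228} + \frac{209 \sqrt{43}}{43}$ ($w = \frac{209}{\sqrt{43}} + \frac{125}{228} = 209 \frac{\sqrt{43}}{43} + 125 \cdot \frac{1}{228} = \frac{209 \sqrt{43}}{43} + \frac{125}{228} = \frac{125}{228} + \frac{209 \sqrt{43}}{43} \approx 32.42$)
$\frac{1}{s{\left(18 \right)} + n} + w = \frac{1}{- \frac{14}{5} + 127} + \left(\frac{125}{228} + \frac{209 \sqrt{43}}{43}\right) = \frac{1}{\frac{621}{5}} + \left(\frac{125}{228} + \frac{209 \sqrt{43}}{43}\right) = \frac{5}{621} + \left(\frac{125}{228} + \frac{209 \sqrt{43}}{43}\right) = \frac{26255}{47196} + \frac{209 \sqrt{43}}{43}$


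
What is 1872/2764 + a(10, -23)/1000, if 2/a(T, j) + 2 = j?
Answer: 5849309/8637500 ≈ 0.67720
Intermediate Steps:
a(T, j) = 2/(-2 + j)
1872/2764 + a(10, -23)/1000 = 1872/2764 + (2/(-2 - 23))/1000 = 1872*(1/2764) + (2/(-25))*(1/1000) = 468/691 + (2*(-1/25))*(1/1000) = 468/691 - 2/25*1/1000 = 468/691 - 1/12500 = 5849309/8637500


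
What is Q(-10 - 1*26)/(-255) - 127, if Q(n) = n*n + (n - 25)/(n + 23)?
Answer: -437914/3315 ≈ -132.10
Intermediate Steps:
Q(n) = n² + (-25 + n)/(23 + n)
Q(-10 - 1*26)/(-255) - 127 = ((-25 + (-10 - 1*26) + (-10 - 1*26)³ + 23*(-10 - 1*26)²)/(23 + (-10 - 1*26)))/(-255) - 127 = ((-25 + (-10 - 26) + (-10 - 26)³ + 23*(-10 - 26)²)/(23 + (-10 - 26)))*(-1/255) - 127 = ((-25 - 36 + (-36)³ + 23*(-36)²)/(23 - 36))*(-1/255) - 127 = ((-25 - 36 - 46656 + 23*1296)/(-13))*(-1/255) - 127 = -(-25 - 36 - 46656 + 29808)/13*(-1/255) - 127 = -1/13*(-16909)*(-1/255) - 127 = (16909/13)*(-1/255) - 127 = -16909/3315 - 127 = -437914/3315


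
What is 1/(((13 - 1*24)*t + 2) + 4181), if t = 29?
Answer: 1/3864 ≈ 0.00025880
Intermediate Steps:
1/(((13 - 1*24)*t + 2) + 4181) = 1/(((13 - 1*24)*29 + 2) + 4181) = 1/(((13 - 24)*29 + 2) + 4181) = 1/((-11*29 + 2) + 4181) = 1/((-319 + 2) + 4181) = 1/(-317 + 4181) = 1/3864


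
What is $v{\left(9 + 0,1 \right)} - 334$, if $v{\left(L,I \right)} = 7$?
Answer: $-327$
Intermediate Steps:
$v{\left(9 + 0,1 \right)} - 334 = 7 - 334 = -327$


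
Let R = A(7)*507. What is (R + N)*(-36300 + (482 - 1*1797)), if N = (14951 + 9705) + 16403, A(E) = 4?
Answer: -1620717505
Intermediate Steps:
R = 2028 (R = 4*507 = 2028)
N = 41059 (N = 24656 + 16403 = 41059)
(R + N)*(-36300 + (482 - 1*1797)) = (2028 + 41059)*(-36300 + (482 - 1*1797)) = 43087*(-36300 + (482 - 1797)) = 43087*(-36300 - 1315) = 43087*(-37615) = -1620717505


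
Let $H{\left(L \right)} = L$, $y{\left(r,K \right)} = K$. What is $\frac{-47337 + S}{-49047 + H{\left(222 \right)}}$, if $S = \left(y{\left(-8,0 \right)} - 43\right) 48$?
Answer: $\frac{5489}{5425} \approx 1.0118$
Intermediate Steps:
$S = -2064$ ($S = \left(0 - 43\right) 48 = \left(-43\right) 48 = -2064$)
$\frac{-47337 + S}{-49047 + H{\left(222 \right)}} = \frac{-47337 - 2064}{-49047 + 222} = - \frac{49401}{-48825} = \left(-49401\right) \left(- \frac{1}{48825}\right) = \frac{5489}{5425}$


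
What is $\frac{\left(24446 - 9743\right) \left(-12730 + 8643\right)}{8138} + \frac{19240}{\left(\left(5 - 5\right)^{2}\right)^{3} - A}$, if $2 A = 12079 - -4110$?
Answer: $- \frac{74856073513}{10134314} \approx -7386.4$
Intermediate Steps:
$A = \frac{16189}{2}$ ($A = \frac{12079 - -4110}{2} = \frac{12079 + 4110}{2} = \frac{1}{2} \cdot 16189 = \frac{16189}{2} \approx 8094.5$)
$\frac{\left(24446 - 9743\right) \left(-12730 + 8643\right)}{8138} + \frac{19240}{\left(\left(5 - 5\right)^{2}\right)^{3} - A} = \frac{\left(24446 - 9743\right) \left(-12730 + 8643\right)}{8138} + \frac{19240}{\left(\left(5 - 5\right)^{2}\right)^{3} - \frac{16189}{2}} = 14703 \left(-4087\right) \frac{1}{8138} + \frac{19240}{\left(0^{2}\right)^{3} - \frac{16189}{2}} = \left(-60091161\right) \frac{1}{8138} + \frac{19240}{0^{3} - \frac{16189}{2}} = - \frac{4622397}{626} + \frac{19240}{0 - \frac{16189}{2}} = - \frac{4622397}{626} + \frac{19240}{- \frac{16189}{2}} = - \frac{4622397}{626} + 19240 \left(- \frac{2}{16189}\right) = - \frac{4622397}{626} - \frac{38480}{16189} = - \frac{74856073513}{10134314}$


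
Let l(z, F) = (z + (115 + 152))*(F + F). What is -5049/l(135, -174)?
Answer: 561/15544 ≈ 0.036091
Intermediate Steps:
l(z, F) = 2*F*(267 + z) (l(z, F) = (z + 267)*(2*F) = (267 + z)*(2*F) = 2*F*(267 + z))
-5049/l(135, -174) = -5049*(-1/(348*(267 + 135))) = -5049/(2*(-174)*402) = -5049/(-139896) = -5049*(-1/139896) = 561/15544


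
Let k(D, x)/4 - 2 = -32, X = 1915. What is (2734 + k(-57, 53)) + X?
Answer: 4529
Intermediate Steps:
k(D, x) = -120 (k(D, x) = 8 + 4*(-32) = 8 - 128 = -120)
(2734 + k(-57, 53)) + X = (2734 - 120) + 1915 = 2614 + 1915 = 4529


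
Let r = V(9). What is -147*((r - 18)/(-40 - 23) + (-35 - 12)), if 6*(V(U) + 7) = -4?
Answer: 61642/9 ≈ 6849.1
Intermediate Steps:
V(U) = -23/3 (V(U) = -7 + (⅙)*(-4) = -7 - ⅔ = -23/3)
r = -23/3 ≈ -7.6667
-147*((r - 18)/(-40 - 23) + (-35 - 12)) = -147*((-23/3 - 18)/(-40 - 23) + (-35 - 12)) = -147*(-77/3/(-63) - 47) = -147*(-77/3*(-1/63) - 47) = -147*(11/27 - 47) = -147*(-1258/27) = 61642/9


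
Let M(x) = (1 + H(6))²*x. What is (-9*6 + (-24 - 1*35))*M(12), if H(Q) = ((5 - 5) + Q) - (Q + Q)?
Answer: -33900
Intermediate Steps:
H(Q) = -Q (H(Q) = (0 + Q) - 2*Q = Q - 2*Q = -Q)
M(x) = 25*x (M(x) = (1 - 1*6)²*x = (1 - 6)²*x = (-5)²*x = 25*x)
(-9*6 + (-24 - 1*35))*M(12) = (-9*6 + (-24 - 1*35))*(25*12) = (-54 + (-24 - 35))*300 = (-54 - 59)*300 = -113*300 = -33900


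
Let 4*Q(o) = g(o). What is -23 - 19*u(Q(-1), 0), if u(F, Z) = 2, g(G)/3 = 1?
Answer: -61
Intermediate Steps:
g(G) = 3 (g(G) = 3*1 = 3)
Q(o) = ¾ (Q(o) = (¼)*3 = ¾)
-23 - 19*u(Q(-1), 0) = -23 - 19*2 = -23 - 38 = -61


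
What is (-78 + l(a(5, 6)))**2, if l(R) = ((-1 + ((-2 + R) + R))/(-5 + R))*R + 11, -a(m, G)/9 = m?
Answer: 2271049/100 ≈ 22711.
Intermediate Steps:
a(m, G) = -9*m
l(R) = 11 + R*(-3 + 2*R)/(-5 + R) (l(R) = ((-1 + (-2 + 2*R))/(-5 + R))*R + 11 = ((-3 + 2*R)/(-5 + R))*R + 11 = R*(-3 + 2*R)/(-5 + R) + 11 = 11 + R*(-3 + 2*R)/(-5 + R))
(-78 + l(a(5, 6)))**2 = (-78 + (-55 + 2*(-9*5)**2 + 8*(-9*5))/(-5 - 9*5))**2 = (-78 + (-55 + 2*(-45)**2 + 8*(-45))/(-5 - 45))**2 = (-78 + (-55 + 2*2025 - 360)/(-50))**2 = (-78 - (-55 + 4050 - 360)/50)**2 = (-78 - 1/50*3635)**2 = (-78 - 727/10)**2 = (-1507/10)**2 = 2271049/100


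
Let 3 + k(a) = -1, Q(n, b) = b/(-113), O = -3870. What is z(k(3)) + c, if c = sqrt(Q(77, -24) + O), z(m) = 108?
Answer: 108 + I*sqrt(49413318)/113 ≈ 108.0 + 62.208*I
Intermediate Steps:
Q(n, b) = -b/113 (Q(n, b) = b*(-1/113) = -b/113)
k(a) = -4 (k(a) = -3 - 1 = -4)
c = I*sqrt(49413318)/113 (c = sqrt(-1/113*(-24) - 3870) = sqrt(24/113 - 3870) = sqrt(-437286/113) = I*sqrt(49413318)/113 ≈ 62.208*I)
z(k(3)) + c = 108 + I*sqrt(49413318)/113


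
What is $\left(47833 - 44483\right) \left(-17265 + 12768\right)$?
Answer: $-15064950$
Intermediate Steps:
$\left(47833 - 44483\right) \left(-17265 + 12768\right) = 3350 \left(-4497\right) = -15064950$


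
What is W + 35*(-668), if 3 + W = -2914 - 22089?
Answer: -48386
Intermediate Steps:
W = -25006 (W = -3 + (-2914 - 22089) = -3 - 25003 = -25006)
W + 35*(-668) = -25006 + 35*(-668) = -25006 - 23380 = -48386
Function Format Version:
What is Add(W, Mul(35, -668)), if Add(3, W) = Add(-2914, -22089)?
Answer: -48386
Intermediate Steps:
W = -25006 (W = Add(-3, Add(-2914, -22089)) = Add(-3, -25003) = -25006)
Add(W, Mul(35, -668)) = Add(-25006, Mul(35, -668)) = Add(-25006, -23380) = -48386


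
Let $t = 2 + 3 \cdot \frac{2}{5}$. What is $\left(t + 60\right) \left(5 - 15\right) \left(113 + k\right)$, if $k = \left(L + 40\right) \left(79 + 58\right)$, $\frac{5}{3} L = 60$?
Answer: $-6651800$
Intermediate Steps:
$L = 36$ ($L = \frac{3}{5} \cdot 60 = 36$)
$t = \frac{16}{5}$ ($t = 2 + 3 \cdot 2 \cdot \frac{1}{5} = 2 + 3 \cdot \frac{2}{5} = 2 + \frac{6}{5} = \frac{16}{5} \approx 3.2$)
$k = 10412$ ($k = \left(36 + 40\right) \left(79 + 58\right) = 76 \cdot 137 = 10412$)
$\left(t + 60\right) \left(5 - 15\right) \left(113 + k\right) = \left(\frac{16}{5} + 60\right) \left(5 - 15\right) \left(113 + 10412\right) = \frac{316}{5} \left(-10\right) 10525 = \left(-632\right) 10525 = -6651800$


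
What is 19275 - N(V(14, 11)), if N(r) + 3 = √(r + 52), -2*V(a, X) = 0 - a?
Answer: 19278 - √59 ≈ 19270.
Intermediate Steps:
V(a, X) = a/2 (V(a, X) = -(0 - a)/2 = -(-1)*a/2 = a/2)
N(r) = -3 + √(52 + r) (N(r) = -3 + √(r + 52) = -3 + √(52 + r))
19275 - N(V(14, 11)) = 19275 - (-3 + √(52 + (½)*14)) = 19275 - (-3 + √(52 + 7)) = 19275 - (-3 + √59) = 19275 + (3 - √59) = 19278 - √59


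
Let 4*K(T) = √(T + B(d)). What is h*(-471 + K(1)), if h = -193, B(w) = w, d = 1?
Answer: 90903 - 193*√2/4 ≈ 90835.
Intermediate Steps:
K(T) = √(1 + T)/4 (K(T) = √(T + 1)/4 = √(1 + T)/4)
h*(-471 + K(1)) = -193*(-471 + √(1 + 1)/4) = -193*(-471 + √2/4) = 90903 - 193*√2/4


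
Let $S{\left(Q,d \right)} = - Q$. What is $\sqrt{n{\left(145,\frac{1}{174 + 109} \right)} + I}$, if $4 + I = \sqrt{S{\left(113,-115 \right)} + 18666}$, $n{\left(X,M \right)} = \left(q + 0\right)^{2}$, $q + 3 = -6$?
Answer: $\sqrt{77 + \sqrt{18553}} \approx 14.602$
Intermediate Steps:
$q = -9$ ($q = -3 - 6 = -9$)
$n{\left(X,M \right)} = 81$ ($n{\left(X,M \right)} = \left(-9 + 0\right)^{2} = \left(-9\right)^{2} = 81$)
$I = -4 + \sqrt{18553}$ ($I = -4 + \sqrt{\left(-1\right) 113 + 18666} = -4 + \sqrt{-113 + 18666} = -4 + \sqrt{18553} \approx 132.21$)
$\sqrt{n{\left(145,\frac{1}{174 + 109} \right)} + I} = \sqrt{81 - \left(4 - \sqrt{18553}\right)} = \sqrt{77 + \sqrt{18553}}$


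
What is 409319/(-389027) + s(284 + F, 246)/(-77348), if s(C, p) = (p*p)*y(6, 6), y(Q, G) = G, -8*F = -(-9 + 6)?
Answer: -43228538401/7522615099 ≈ -5.7465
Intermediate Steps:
F = -3/8 (F = -(-1)*(-9 + 6)/8 = -(-1)*(-3)/8 = -⅛*3 = -3/8 ≈ -0.37500)
s(C, p) = 6*p² (s(C, p) = (p*p)*6 = p²*6 = 6*p²)
409319/(-389027) + s(284 + F, 246)/(-77348) = 409319/(-389027) + (6*246²)/(-77348) = 409319*(-1/389027) + (6*60516)*(-1/77348) = -409319/389027 + 363096*(-1/77348) = -409319/389027 - 90774/19337 = -43228538401/7522615099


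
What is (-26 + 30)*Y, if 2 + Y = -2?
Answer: -16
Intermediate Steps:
Y = -4 (Y = -2 - 2 = -4)
(-26 + 30)*Y = (-26 + 30)*(-4) = 4*(-4) = -16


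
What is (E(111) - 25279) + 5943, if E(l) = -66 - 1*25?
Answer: -19427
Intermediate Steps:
E(l) = -91 (E(l) = -66 - 25 = -91)
(E(111) - 25279) + 5943 = (-91 - 25279) + 5943 = -25370 + 5943 = -19427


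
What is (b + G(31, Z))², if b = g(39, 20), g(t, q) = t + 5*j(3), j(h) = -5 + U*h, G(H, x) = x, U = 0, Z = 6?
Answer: 400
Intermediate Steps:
j(h) = -5 (j(h) = -5 + 0*h = -5 + 0 = -5)
g(t, q) = -25 + t (g(t, q) = t + 5*(-5) = t - 25 = -25 + t)
b = 14 (b = -25 + 39 = 14)
(b + G(31, Z))² = (14 + 6)² = 20² = 400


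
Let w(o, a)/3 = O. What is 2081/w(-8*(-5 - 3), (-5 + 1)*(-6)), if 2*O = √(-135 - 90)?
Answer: -4162*I/45 ≈ -92.489*I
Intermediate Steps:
O = 15*I/2 (O = √(-135 - 90)/2 = √(-225)/2 = (15*I)/2 = 15*I/2 ≈ 7.5*I)
w(o, a) = 45*I/2 (w(o, a) = 3*(15*I/2) = 45*I/2)
2081/w(-8*(-5 - 3), (-5 + 1)*(-6)) = 2081/((45*I/2)) = 2081*(-2*I/45) = -4162*I/45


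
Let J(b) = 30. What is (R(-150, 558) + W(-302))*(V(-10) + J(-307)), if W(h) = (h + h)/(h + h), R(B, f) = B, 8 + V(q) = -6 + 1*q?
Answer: -894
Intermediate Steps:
V(q) = -14 + q (V(q) = -8 + (-6 + 1*q) = -8 + (-6 + q) = -14 + q)
W(h) = 1 (W(h) = (2*h)/((2*h)) = (2*h)*(1/(2*h)) = 1)
(R(-150, 558) + W(-302))*(V(-10) + J(-307)) = (-150 + 1)*((-14 - 10) + 30) = -149*(-24 + 30) = -149*6 = -894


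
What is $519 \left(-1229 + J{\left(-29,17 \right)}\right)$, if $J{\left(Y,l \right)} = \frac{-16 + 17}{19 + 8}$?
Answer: $- \frac{5740486}{9} \approx -6.3783 \cdot 10^{5}$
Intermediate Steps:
$J{\left(Y,l \right)} = \frac{1}{27}$ ($J{\left(Y,l \right)} = 1 \cdot \frac{1}{27} = \frac{1}{27}$)
$519 \left(-1229 + J{\left(-29,17 \right)}\right) = 519 \left(-1229 + \frac{1}{27}\right) = 519 \left(- \frac{33182}{27}\right) = - \frac{5740486}{9}$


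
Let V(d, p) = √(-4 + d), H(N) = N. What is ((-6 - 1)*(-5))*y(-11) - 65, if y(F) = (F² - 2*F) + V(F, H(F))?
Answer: 4940 + 35*I*√15 ≈ 4940.0 + 135.55*I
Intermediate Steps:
y(F) = F² + √(-4 + F) - 2*F (y(F) = (F² - 2*F) + √(-4 + F) = F² + √(-4 + F) - 2*F)
((-6 - 1)*(-5))*y(-11) - 65 = ((-6 - 1)*(-5))*((-11)² + √(-4 - 11) - 2*(-11)) - 65 = (-7*(-5))*(121 + √(-15) + 22) - 65 = 35*(121 + I*√15 + 22) - 65 = 35*(143 + I*√15) - 65 = (5005 + 35*I*√15) - 65 = 4940 + 35*I*√15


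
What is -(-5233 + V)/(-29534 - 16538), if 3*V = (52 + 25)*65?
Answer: -5347/69108 ≈ -0.077372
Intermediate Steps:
V = 5005/3 (V = ((52 + 25)*65)/3 = (77*65)/3 = (⅓)*5005 = 5005/3 ≈ 1668.3)
-(-5233 + V)/(-29534 - 16538) = -(-5233 + 5005/3)/(-29534 - 16538) = -(-10694)/(3*(-46072)) = -(-10694)*(-1)/(3*46072) = -1*5347/69108 = -5347/69108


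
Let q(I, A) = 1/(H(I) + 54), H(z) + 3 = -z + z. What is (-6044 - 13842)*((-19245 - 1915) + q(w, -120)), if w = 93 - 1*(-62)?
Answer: 21460155874/51 ≈ 4.2079e+8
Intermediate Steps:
w = 155 (w = 93 + 62 = 155)
H(z) = -3 (H(z) = -3 + (-z + z) = -3 + 0 = -3)
q(I, A) = 1/51 (q(I, A) = 1/(-3 + 54) = 1/51)
(-6044 - 13842)*((-19245 - 1915) + q(w, -120)) = (-6044 - 13842)*((-19245 - 1915) + 1/51) = -19886*(-21160 + 1/51) = -19886*(-1079159/51) = 21460155874/51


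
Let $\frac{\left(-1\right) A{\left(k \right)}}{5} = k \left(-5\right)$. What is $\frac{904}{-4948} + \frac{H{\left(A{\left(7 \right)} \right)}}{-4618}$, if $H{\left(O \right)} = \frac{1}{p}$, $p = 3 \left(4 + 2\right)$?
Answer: $- \frac{18787261}{102824388} \approx -0.18271$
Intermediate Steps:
$p = 18$ ($p = 3 \cdot 6 = 18$)
$A{\left(k \right)} = 25 k$ ($A{\left(k \right)} = - 5 k \left(-5\right) = - 5 \left(- 5 k\right) = 25 k$)
$H{\left(O \right)} = \frac{1}{18}$
$\frac{904}{-4948} + \frac{H{\left(A{\left(7 \right)} \right)}}{-4618} = \frac{904}{-4948} + \frac{1}{18 \left(-4618\right)} = 904 \left(- \frac{1}{4948}\right) + \frac{1}{18} \left(- \frac{1}{4618}\right) = - \frac{226}{1237} - \frac{1}{83124} = - \frac{18787261}{102824388}$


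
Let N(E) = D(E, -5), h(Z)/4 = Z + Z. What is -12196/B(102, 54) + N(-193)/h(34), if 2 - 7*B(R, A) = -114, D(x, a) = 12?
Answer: -1451237/1972 ≈ -735.92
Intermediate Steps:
h(Z) = 8*Z (h(Z) = 4*(Z + Z) = 4*(2*Z) = 8*Z)
B(R, A) = 116/7 (B(R, A) = 2/7 - ⅐*(-114) = 2/7 + 114/7 = 116/7)
N(E) = 12
-12196/B(102, 54) + N(-193)/h(34) = -12196/116/7 + 12/((8*34)) = -12196*7/116 + 12/272 = -21343/29 + 12*(1/272) = -21343/29 + 3/68 = -1451237/1972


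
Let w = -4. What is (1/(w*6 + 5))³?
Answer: -1/6859 ≈ -0.00014579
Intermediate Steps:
(1/(w*6 + 5))³ = (1/(-4*6 + 5))³ = (1/(-24 + 5))³ = (1/(-19))³ = (-1/19)³ = -1/6859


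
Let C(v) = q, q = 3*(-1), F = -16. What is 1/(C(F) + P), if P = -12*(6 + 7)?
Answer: -1/159 ≈ -0.0062893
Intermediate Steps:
q = -3
C(v) = -3
P = -156 (P = -12*13 = -156)
1/(C(F) + P) = 1/(-3 - 156) = 1/(-159) = -1/159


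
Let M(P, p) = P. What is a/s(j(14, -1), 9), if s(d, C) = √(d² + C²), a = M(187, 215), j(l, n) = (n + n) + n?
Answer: 187*√10/30 ≈ 19.712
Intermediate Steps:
j(l, n) = 3*n (j(l, n) = 2*n + n = 3*n)
a = 187
s(d, C) = √(C² + d²)
a/s(j(14, -1), 9) = 187/(√(9² + (3*(-1))²)) = 187/(√(81 + (-3)²)) = 187/(√(81 + 9)) = 187/(√90) = 187/((3*√10)) = 187*(√10/30) = 187*√10/30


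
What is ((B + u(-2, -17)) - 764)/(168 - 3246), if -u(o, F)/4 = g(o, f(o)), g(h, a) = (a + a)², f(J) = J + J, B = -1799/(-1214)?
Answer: 1236481/3736692 ≈ 0.33090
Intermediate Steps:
B = 1799/1214 (B = -1799*(-1/1214) = 1799/1214 ≈ 1.4819)
f(J) = 2*J
g(h, a) = 4*a² (g(h, a) = (2*a)² = 4*a²)
u(o, F) = -64*o² (u(o, F) = -16*(2*o)² = -16*4*o² = -64*o²)
((B + u(-2, -17)) - 764)/(168 - 3246) = ((1799/1214 - 64*(-2)²) - 764)/(168 - 3246) = ((1799/1214 - 64*4) - 764)/(-3078) = ((1799/1214 - 256) - 764)*(-1/3078) = (-308985/1214 - 764)*(-1/3078) = -1236481/1214*(-1/3078) = 1236481/3736692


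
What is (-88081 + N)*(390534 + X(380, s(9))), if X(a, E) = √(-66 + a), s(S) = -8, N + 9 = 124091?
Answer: 14059614534 + 36001*√314 ≈ 1.4060e+10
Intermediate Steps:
N = 124082 (N = -9 + 124091 = 124082)
(-88081 + N)*(390534 + X(380, s(9))) = (-88081 + 124082)*(390534 + √(-66 + 380)) = 36001*(390534 + √314) = 14059614534 + 36001*√314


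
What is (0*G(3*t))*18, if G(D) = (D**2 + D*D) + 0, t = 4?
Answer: 0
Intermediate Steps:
G(D) = 2*D**2 (G(D) = (D**2 + D**2) + 0 = 2*D**2 + 0 = 2*D**2)
(0*G(3*t))*18 = (0*(2*(3*4)**2))*18 = (0*(2*12**2))*18 = (0*(2*144))*18 = (0*288)*18 = 0*18 = 0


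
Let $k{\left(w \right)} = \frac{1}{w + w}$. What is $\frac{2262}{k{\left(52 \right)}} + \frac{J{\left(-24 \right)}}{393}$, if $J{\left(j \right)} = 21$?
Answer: $\frac{30817495}{131} \approx 2.3525 \cdot 10^{5}$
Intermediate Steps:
$k{\left(w \right)} = \frac{1}{2 w}$
$\frac{2262}{k{\left(52 \right)}} + \frac{J{\left(-24 \right)}}{393} = \frac{2262}{\frac{1}{2} \cdot \frac{1}{52}} + \frac{21}{393} = \frac{2262}{\frac{1}{2} \cdot \frac{1}{52}} + 21 \cdot \frac{1}{393} = 2262 \frac{1}{\frac{1}{104}} + \frac{7}{131} = 2262 \cdot 104 + \frac{7}{131} = 235248 + \frac{7}{131} = \frac{30817495}{131}$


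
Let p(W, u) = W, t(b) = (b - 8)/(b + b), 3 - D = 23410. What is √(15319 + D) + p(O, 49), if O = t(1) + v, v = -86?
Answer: -179/2 + 2*I*√2022 ≈ -89.5 + 89.933*I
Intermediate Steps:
D = -23407 (D = 3 - 1*23410 = 3 - 23410 = -23407)
t(b) = (-8 + b)/(2*b) (t(b) = (-8 + b)/((2*b)) = (-8 + b)*(1/(2*b)) = (-8 + b)/(2*b))
O = -179/2 (O = (½)*(-8 + 1)/1 - 86 = (½)*1*(-7) - 86 = -7/2 - 86 = -179/2 ≈ -89.500)
√(15319 + D) + p(O, 49) = √(15319 - 23407) - 179/2 = √(-8088) - 179/2 = 2*I*√2022 - 179/2 = -179/2 + 2*I*√2022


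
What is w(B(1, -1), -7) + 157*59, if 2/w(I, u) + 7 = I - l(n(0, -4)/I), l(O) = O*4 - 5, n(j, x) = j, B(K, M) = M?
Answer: 27787/3 ≈ 9262.3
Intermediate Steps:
l(O) = -5 + 4*O (l(O) = 4*O - 5 = -5 + 4*O)
w(I, u) = 2/(-2 + I) (w(I, u) = 2/(-7 + (I - (-5 + 4*(0/I)))) = 2/(-7 + (I - (-5 + 4*0))) = 2/(-7 + (I - (-5 + 0))) = 2/(-7 + (I - 1*(-5))) = 2/(-7 + (I + 5)) = 2/(-7 + (5 + I)) = 2/(-2 + I))
w(B(1, -1), -7) + 157*59 = 2/(-2 - 1) + 157*59 = 2/(-3) + 9263 = 2*(-⅓) + 9263 = -⅔ + 9263 = 27787/3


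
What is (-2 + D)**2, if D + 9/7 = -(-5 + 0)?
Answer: 144/49 ≈ 2.9388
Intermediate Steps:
D = 26/7 (D = -9/7 - (-5 + 0) = -9/7 - 1*(-5) = -9/7 + 5 = 26/7 ≈ 3.7143)
(-2 + D)**2 = (-2 + 26/7)**2 = (12/7)**2 = 144/49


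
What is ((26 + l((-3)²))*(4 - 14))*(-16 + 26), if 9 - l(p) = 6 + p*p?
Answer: 5200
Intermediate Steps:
l(p) = 3 - p² (l(p) = 9 - (6 + p*p) = 9 - (6 + p²) = 9 + (-6 - p²) = 3 - p²)
((26 + l((-3)²))*(4 - 14))*(-16 + 26) = ((26 + (3 - ((-3)²)²))*(4 - 14))*(-16 + 26) = ((26 + (3 - 1*9²))*(-10))*10 = ((26 + (3 - 1*81))*(-10))*10 = ((26 + (3 - 81))*(-10))*10 = ((26 - 78)*(-10))*10 = -52*(-10)*10 = 520*10 = 5200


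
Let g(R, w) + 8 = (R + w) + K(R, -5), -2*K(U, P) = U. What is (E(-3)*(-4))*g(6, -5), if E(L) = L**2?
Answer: 360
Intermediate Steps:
K(U, P) = -U/2
g(R, w) = -8 + w + R/2 (g(R, w) = -8 + ((R + w) - R/2) = -8 + (w + R/2) = -8 + w + R/2)
(E(-3)*(-4))*g(6, -5) = ((-3)**2*(-4))*(-8 - 5 + (1/2)*6) = (9*(-4))*(-8 - 5 + 3) = -36*(-10) = 360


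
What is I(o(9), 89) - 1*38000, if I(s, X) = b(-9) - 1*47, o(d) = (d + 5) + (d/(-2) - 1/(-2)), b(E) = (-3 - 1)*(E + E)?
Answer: -37975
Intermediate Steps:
b(E) = -8*E
o(d) = 11/2 + d/2 (o(d) = (5 + d) + (d*(-1/2) - 1*(-1/2)) = (5 + d) + (-d/2 + 1/2) = (5 + d) + (1/2 - d/2) = 11/2 + d/2)
I(s, X) = 25 (I(s, X) = -8*(-9) - 1*47 = 72 - 47 = 25)
I(o(9), 89) - 1*38000 = 25 - 1*38000 = 25 - 38000 = -37975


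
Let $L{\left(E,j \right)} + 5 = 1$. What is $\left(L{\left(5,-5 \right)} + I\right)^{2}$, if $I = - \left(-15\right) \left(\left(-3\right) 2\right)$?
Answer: $8836$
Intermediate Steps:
$L{\left(E,j \right)} = -4$ ($L{\left(E,j \right)} = -5 + 1 = -4$)
$I = -90$ ($I = - \left(-15\right) \left(-6\right) = \left(-1\right) 90 = -90$)
$\left(L{\left(5,-5 \right)} + I\right)^{2} = \left(-4 - 90\right)^{2} = \left(-94\right)^{2} = 8836$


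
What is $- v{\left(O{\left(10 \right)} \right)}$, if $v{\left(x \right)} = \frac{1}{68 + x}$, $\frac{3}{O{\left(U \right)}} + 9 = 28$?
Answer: $- \frac{19}{1295} \approx -0.014672$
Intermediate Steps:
$O{\left(U \right)} = \frac{3}{19}$ ($O{\left(U \right)} = \frac{3}{-9 + 28} = \frac{3}{19}$)
$- v{\left(O{\left(10 \right)} \right)} = - \frac{1}{68 + \frac{3}{19}} = - \frac{1}{\frac{1295}{19}} = \left(-1\right) \frac{19}{1295} = - \frac{19}{1295}$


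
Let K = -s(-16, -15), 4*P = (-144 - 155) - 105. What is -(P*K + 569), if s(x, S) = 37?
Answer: -4306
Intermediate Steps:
P = -101 (P = ((-144 - 155) - 105)/4 = (-299 - 105)/4 = (1/4)*(-404) = -101)
K = -37 (K = -1*37 = -37)
-(P*K + 569) = -(-101*(-37) + 569) = -(3737 + 569) = -1*4306 = -4306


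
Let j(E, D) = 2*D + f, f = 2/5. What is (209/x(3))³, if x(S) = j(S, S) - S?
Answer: 1141166125/4913 ≈ 2.3227e+5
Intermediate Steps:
f = ⅖ (f = 2*(⅕) = ⅖ ≈ 0.40000)
j(E, D) = ⅖ + 2*D (j(E, D) = 2*D + ⅖ = ⅖ + 2*D)
x(S) = ⅖ + S (x(S) = (⅖ + 2*S) - S = ⅖ + S)
(209/x(3))³ = (209/(⅖ + 3))³ = (209/(17/5))³ = (209*(5/17))³ = (1045/17)³ = 1141166125/4913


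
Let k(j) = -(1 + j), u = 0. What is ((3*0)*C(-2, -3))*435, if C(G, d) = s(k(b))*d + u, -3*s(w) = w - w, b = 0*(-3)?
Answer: 0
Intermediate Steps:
b = 0
k(j) = -1 - j
s(w) = 0 (s(w) = -(w - w)/3 = -⅓*0 = 0)
C(G, d) = 0 (C(G, d) = 0*d + 0 = 0 + 0 = 0)
((3*0)*C(-2, -3))*435 = ((3*0)*0)*435 = (0*0)*435 = 0*435 = 0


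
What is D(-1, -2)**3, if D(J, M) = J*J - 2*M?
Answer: 125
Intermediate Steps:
D(J, M) = J**2 - 2*M
D(-1, -2)**3 = ((-1)**2 - 2*(-2))**3 = (1 + 4)**3 = 5**3 = 125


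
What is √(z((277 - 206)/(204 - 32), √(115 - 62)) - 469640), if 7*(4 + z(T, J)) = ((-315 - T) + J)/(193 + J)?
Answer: √(-32848783115519 - 170200812404*√53)/(602*√(193 + √53)) ≈ 685.31*I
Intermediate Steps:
z(T, J) = -4 + (-315 + J - T)/(7*(193 + J)) (z(T, J) = -4 + (((-315 - T) + J)/(193 + J))/7 = -4 + ((-315 + J - T)/(193 + J))/7 = -4 + (-315 + J - T)/(7*(193 + J)))
√(z((277 - 206)/(204 - 32), √(115 - 62)) - 469640) = √((-5719 - (277 - 206)/(204 - 32) - 27*√(115 - 62))/(7*(193 + √(115 - 62))) - 469640) = √((-5719 - 71/172 - 27*√53)/(7*(193 + √53)) - 469640) = √((-983739/172 - 27*√53)/(7*(193 + √53)) - 469640) = √(-469640 + (-983739/172 - 27*√53)/(7*(193 + √53)))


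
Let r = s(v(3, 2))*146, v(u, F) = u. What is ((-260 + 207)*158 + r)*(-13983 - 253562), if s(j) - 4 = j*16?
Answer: 209220190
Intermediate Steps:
s(j) = 4 + 16*j (s(j) = 4 + j*16 = 4 + 16*j)
r = 7592 (r = (4 + 16*3)*146 = (4 + 48)*146 = 52*146 = 7592)
((-260 + 207)*158 + r)*(-13983 - 253562) = ((-260 + 207)*158 + 7592)*(-13983 - 253562) = (-53*158 + 7592)*(-267545) = (-8374 + 7592)*(-267545) = -782*(-267545) = 209220190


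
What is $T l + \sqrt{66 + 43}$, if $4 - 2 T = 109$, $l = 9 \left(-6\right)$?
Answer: $2835 + \sqrt{109} \approx 2845.4$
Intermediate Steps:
$l = -54$
$T = - \frac{105}{2}$ ($T = 2 - \frac{109}{2} = - \frac{105}{2} \approx -52.5$)
$T l + \sqrt{66 + 43} = \left(- \frac{105}{2}\right) \left(-54\right) + \sqrt{66 + 43} = 2835 + \sqrt{109}$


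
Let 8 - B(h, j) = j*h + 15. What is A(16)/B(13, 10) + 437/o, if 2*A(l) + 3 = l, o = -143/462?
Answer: -5029165/3562 ≈ -1411.9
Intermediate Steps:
o = -13/42 (o = -143*1/462 = -13/42 ≈ -0.30952)
A(l) = -3/2 + l/2
B(h, j) = -7 - h*j (B(h, j) = 8 - (j*h + 15) = 8 - (h*j + 15) = 8 - (15 + h*j) = 8 + (-15 - h*j) = -7 - h*j)
A(16)/B(13, 10) + 437/o = (-3/2 + (1/2)*16)/(-7 - 1*13*10) + 437/(-13/42) = (-3/2 + 8)/(-7 - 130) + 437*(-42/13) = (13/2)/(-137) - 18354/13 = (13/2)*(-1/137) - 18354/13 = -13/274 - 18354/13 = -5029165/3562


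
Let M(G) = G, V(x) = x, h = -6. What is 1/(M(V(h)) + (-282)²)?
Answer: 1/79518 ≈ 1.2576e-5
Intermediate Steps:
1/(M(V(h)) + (-282)²) = 1/(-6 + (-282)²) = 1/(-6 + 79524) = 1/79518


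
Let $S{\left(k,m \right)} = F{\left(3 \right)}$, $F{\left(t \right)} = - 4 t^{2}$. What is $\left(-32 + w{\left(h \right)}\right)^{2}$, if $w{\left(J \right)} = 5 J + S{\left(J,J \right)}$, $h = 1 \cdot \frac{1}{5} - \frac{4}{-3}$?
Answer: $\frac{32761}{9} \approx 3640.1$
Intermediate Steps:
$S{\left(k,m \right)} = -36$ ($S{\left(k,m \right)} = - 4 \cdot 3^{2} = \left(-4\right) 9 = -36$)
$h = \frac{23}{15}$ ($h = 1 \cdot \frac{1}{5} - - \frac{4}{3} = \frac{1}{5} + \frac{4}{3} = \frac{23}{15} \approx 1.5333$)
$w{\left(J \right)} = -36 + 5 J$ ($w{\left(J \right)} = 5 J - 36 = -36 + 5 J$)
$\left(-32 + w{\left(h \right)}\right)^{2} = \left(-32 + \left(-36 + 5 \cdot \frac{23}{15}\right)\right)^{2} = \left(-32 + \left(-36 + \frac{23}{3}\right)\right)^{2} = \left(-32 - \frac{85}{3}\right)^{2} = \left(- \frac{181}{3}\right)^{2} = \frac{32761}{9}$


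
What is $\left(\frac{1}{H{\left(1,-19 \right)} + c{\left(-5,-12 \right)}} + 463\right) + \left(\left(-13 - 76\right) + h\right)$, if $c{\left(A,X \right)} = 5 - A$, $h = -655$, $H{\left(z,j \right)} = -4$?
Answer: $- \frac{1685}{6} \approx -280.83$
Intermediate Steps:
$\left(\frac{1}{H{\left(1,-19 \right)} + c{\left(-5,-12 \right)}} + 463\right) + \left(\left(-13 - 76\right) + h\right) = \left(\frac{1}{-4 + \left(5 - -5\right)} + 463\right) - 744 = \left(\frac{1}{-4 + \left(5 + 5\right)} + 463\right) - 744 = \left(\frac{1}{-4 + 10} + 463\right) - 744 = \left(\frac{1}{6} + 463\right) - 744 = \frac{2779}{6} - 744 = - \frac{1685}{6}$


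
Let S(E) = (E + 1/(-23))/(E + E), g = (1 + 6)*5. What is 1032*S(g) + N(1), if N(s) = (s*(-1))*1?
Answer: 414059/805 ≈ 514.36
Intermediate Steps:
g = 35 (g = 7*5 = 35)
S(E) = (-1/23 + E)/(2*E) (S(E) = (E - 1/23)/((2*E)) = (-1/23 + E)*(1/(2*E)) = (-1/23 + E)/(2*E))
N(s) = -s (N(s) = -s*1 = -s)
1032*S(g) + N(1) = 1032*((1/46)*(-1 + 23*35)/35) - 1*1 = 1032*((1/46)*(1/35)*(-1 + 805)) - 1 = 1032*((1/46)*(1/35)*804) - 1 = 1032*(402/805) - 1 = 414864/805 - 1 = 414059/805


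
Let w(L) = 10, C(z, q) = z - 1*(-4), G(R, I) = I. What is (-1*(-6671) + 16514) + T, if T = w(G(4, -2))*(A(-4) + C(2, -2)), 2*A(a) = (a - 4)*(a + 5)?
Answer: 23205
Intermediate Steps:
C(z, q) = 4 + z (C(z, q) = z + 4 = 4 + z)
A(a) = (-4 + a)*(5 + a)/2 (A(a) = ((a - 4)*(a + 5))/2 = ((-4 + a)*(5 + a))/2 = (-4 + a)*(5 + a)/2)
T = 20 (T = 10*((-10 + (½)*(-4) + (½)*(-4)²) + (4 + 2)) = 10*((-10 - 2 + (½)*16) + 6) = 10*((-10 - 2 + 8) + 6) = 10*(-4 + 6) = 10*2 = 20)
(-1*(-6671) + 16514) + T = (-1*(-6671) + 16514) + 20 = (6671 + 16514) + 20 = 23185 + 20 = 23205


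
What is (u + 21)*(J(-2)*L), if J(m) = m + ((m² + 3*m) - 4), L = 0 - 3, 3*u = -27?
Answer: 288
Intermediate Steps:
u = -9 (u = (⅓)*(-27) = -9)
L = -3
J(m) = -4 + m² + 4*m (J(m) = m + (-4 + m² + 3*m) = -4 + m² + 4*m)
(u + 21)*(J(-2)*L) = (-9 + 21)*((-4 + (-2)² + 4*(-2))*(-3)) = 12*((-4 + 4 - 8)*(-3)) = 12*(-8*(-3)) = 12*24 = 288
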